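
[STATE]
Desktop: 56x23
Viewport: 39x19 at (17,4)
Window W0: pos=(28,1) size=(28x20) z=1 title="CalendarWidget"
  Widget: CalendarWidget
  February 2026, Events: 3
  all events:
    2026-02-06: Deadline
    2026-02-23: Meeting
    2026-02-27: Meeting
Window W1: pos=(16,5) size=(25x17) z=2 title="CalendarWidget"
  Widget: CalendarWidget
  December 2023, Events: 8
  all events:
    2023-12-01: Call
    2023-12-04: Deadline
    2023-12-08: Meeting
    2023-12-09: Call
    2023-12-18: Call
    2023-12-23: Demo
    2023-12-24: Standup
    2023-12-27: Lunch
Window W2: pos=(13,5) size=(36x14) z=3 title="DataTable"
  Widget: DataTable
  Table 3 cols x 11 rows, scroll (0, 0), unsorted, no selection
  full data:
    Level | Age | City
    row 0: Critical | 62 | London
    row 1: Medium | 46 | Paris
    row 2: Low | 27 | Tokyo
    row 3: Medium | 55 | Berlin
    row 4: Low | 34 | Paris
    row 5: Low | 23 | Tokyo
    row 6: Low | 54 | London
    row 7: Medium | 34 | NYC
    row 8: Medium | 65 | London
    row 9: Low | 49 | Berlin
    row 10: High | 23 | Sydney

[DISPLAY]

           ┃      February 2026       ┃
━━━━━━━━━━━━━━━━━━━━━━━━━━━━━━━┓      ┃
taTable                        ┃      ┃
───────────────────────────────┨8     ┃
el   │Age│City                 ┃      ┃
─────┼───┼──────               ┃      ┃
tical│62 │London               ┃      ┃
ium  │46 │Paris                ┃      ┃
     │27 │Tokyo                ┃      ┃
ium  │55 │Berlin               ┃      ┃
     │34 │Paris                ┃      ┃
     │23 │Tokyo                ┃      ┃
     │54 │London               ┃      ┃
ium  │34 │NYC                  ┃      ┃
━━━━━━━━━━━━━━━━━━━━━━━━━━━━━━━┛      ┃
                       ┃              ┃
                       ┃━━━━━━━━━━━━━━┛
━━━━━━━━━━━━━━━━━━━━━━━┛               
                                       


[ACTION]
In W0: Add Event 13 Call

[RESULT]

           ┃      February 2026       ┃
━━━━━━━━━━━━━━━━━━━━━━━━━━━━━━━┓      ┃
taTable                        ┃      ┃
───────────────────────────────┨8     ┃
el   │Age│City                 ┃5     ┃
─────┼───┼──────               ┃      ┃
tical│62 │London               ┃      ┃
ium  │46 │Paris                ┃      ┃
     │27 │Tokyo                ┃      ┃
ium  │55 │Berlin               ┃      ┃
     │34 │Paris                ┃      ┃
     │23 │Tokyo                ┃      ┃
     │54 │London               ┃      ┃
ium  │34 │NYC                  ┃      ┃
━━━━━━━━━━━━━━━━━━━━━━━━━━━━━━━┛      ┃
                       ┃              ┃
                       ┃━━━━━━━━━━━━━━┛
━━━━━━━━━━━━━━━━━━━━━━━┛               
                                       


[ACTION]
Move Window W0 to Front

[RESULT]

           ┃      February 2026       ┃
━━━━━━━━━━━┃Mo Tu We Th Fr Sa Su      ┃
taTable    ┃                   1      ┃
───────────┃ 2  3  4  5  6*  7  8     ┃
el   │Age│C┃ 9 10 11 12 13* 14 15     ┃
─────┼───┼─┃16 17 18 19 20 21 22      ┃
tical│62 │L┃23* 24 25 26 27* 28       ┃
ium  │46 │P┃                          ┃
     │27 │T┃                          ┃
ium  │55 │B┃                          ┃
     │34 │P┃                          ┃
     │23 │T┃                          ┃
     │54 │L┃                          ┃
ium  │34 │N┃                          ┃
━━━━━━━━━━━┃                          ┃
           ┃                          ┃
           ┗━━━━━━━━━━━━━━━━━━━━━━━━━━┛
━━━━━━━━━━━━━━━━━━━━━━━┛               
                                       


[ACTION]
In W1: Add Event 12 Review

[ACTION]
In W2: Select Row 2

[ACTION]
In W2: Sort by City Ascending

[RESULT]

           ┃      February 2026       ┃
━━━━━━━━━━━┃Mo Tu We Th Fr Sa Su      ┃
taTable    ┃                   1      ┃
───────────┃ 2  3  4  5  6*  7  8     ┃
el   │Age│C┃ 9 10 11 12 13* 14 15     ┃
─────┼───┼─┃16 17 18 19 20 21 22      ┃
ium  │55 │B┃23* 24 25 26 27* 28       ┃
     │49 │B┃                          ┃
tical│62 │L┃                          ┃
     │54 │L┃                          ┃
ium  │65 │L┃                          ┃
ium  │34 │N┃                          ┃
ium  │46 │P┃                          ┃
     │34 │P┃                          ┃
━━━━━━━━━━━┃                          ┃
           ┃                          ┃
           ┗━━━━━━━━━━━━━━━━━━━━━━━━━━┛
━━━━━━━━━━━━━━━━━━━━━━━┛               
                                       


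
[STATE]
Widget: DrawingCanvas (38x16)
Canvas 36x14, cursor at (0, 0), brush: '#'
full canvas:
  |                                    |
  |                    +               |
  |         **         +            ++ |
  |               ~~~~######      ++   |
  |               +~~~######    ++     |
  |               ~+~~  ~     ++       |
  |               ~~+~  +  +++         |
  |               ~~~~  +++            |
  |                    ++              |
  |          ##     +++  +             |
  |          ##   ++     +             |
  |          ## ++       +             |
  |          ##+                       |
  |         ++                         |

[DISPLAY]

+                                     
                    +                 
         **         +            ++   
               ~~~~######      ++     
               +~~~######    ++       
               ~+~~  ~     ++         
               ~~+~  +  +++           
               ~~~~  +++              
                    ++                
          ##     +++  +               
          ##   ++     +               
          ## ++       +               
          ##+                         
         ++                           
                                      
                                      


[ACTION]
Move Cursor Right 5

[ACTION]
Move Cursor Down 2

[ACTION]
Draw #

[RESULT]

                                      
                    +                 
     #   **         +            ++   
               ~~~~######      ++     
               +~~~######    ++       
               ~+~~  ~     ++         
               ~~+~  +  +++           
               ~~~~  +++              
                    ++                
          ##     +++  +               
          ##   ++     +               
          ## ++       +               
          ##+                         
         ++                           
                                      
                                      


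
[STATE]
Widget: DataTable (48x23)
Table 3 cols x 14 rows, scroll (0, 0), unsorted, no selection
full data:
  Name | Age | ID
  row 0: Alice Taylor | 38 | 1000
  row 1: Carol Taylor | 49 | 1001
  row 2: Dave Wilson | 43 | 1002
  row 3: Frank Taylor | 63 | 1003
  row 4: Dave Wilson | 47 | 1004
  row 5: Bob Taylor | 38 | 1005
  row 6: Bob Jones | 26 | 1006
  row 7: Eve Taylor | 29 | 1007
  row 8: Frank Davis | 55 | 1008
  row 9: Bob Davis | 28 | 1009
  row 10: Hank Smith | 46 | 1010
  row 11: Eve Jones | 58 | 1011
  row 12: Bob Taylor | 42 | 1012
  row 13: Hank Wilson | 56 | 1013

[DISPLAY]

Name        │Age│ID                             
────────────┼───┼────                           
Alice Taylor│38 │1000                           
Carol Taylor│49 │1001                           
Dave Wilson │43 │1002                           
Frank Taylor│63 │1003                           
Dave Wilson │47 │1004                           
Bob Taylor  │38 │1005                           
Bob Jones   │26 │1006                           
Eve Taylor  │29 │1007                           
Frank Davis │55 │1008                           
Bob Davis   │28 │1009                           
Hank Smith  │46 │1010                           
Eve Jones   │58 │1011                           
Bob Taylor  │42 │1012                           
Hank Wilson │56 │1013                           
                                                
                                                
                                                
                                                
                                                
                                                
                                                


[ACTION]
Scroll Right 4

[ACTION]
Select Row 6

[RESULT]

Name        │Age│ID                             
────────────┼───┼────                           
Alice Taylor│38 │1000                           
Carol Taylor│49 │1001                           
Dave Wilson │43 │1002                           
Frank Taylor│63 │1003                           
Dave Wilson │47 │1004                           
Bob Taylor  │38 │1005                           
>ob Jones   │26 │1006                           
Eve Taylor  │29 │1007                           
Frank Davis │55 │1008                           
Bob Davis   │28 │1009                           
Hank Smith  │46 │1010                           
Eve Jones   │58 │1011                           
Bob Taylor  │42 │1012                           
Hank Wilson │56 │1013                           
                                                
                                                
                                                
                                                
                                                
                                                
                                                


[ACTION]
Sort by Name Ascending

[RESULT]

Name       ▲│Age│ID                             
────────────┼───┼────                           
Alice Taylor│38 │1000                           
Bob Davis   │28 │1009                           
Bob Jones   │26 │1006                           
Bob Taylor  │38 │1005                           
Bob Taylor  │42 │1012                           
Carol Taylor│49 │1001                           
>ave Wilson │43 │1002                           
Dave Wilson │47 │1004                           
Eve Jones   │58 │1011                           
Eve Taylor  │29 │1007                           
Frank Davis │55 │1008                           
Frank Taylor│63 │1003                           
Hank Smith  │46 │1010                           
Hank Wilson │56 │1013                           
                                                
                                                
                                                
                                                
                                                
                                                
                                                


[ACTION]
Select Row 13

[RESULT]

Name       ▲│Age│ID                             
────────────┼───┼────                           
Alice Taylor│38 │1000                           
Bob Davis   │28 │1009                           
Bob Jones   │26 │1006                           
Bob Taylor  │38 │1005                           
Bob Taylor  │42 │1012                           
Carol Taylor│49 │1001                           
Dave Wilson │43 │1002                           
Dave Wilson │47 │1004                           
Eve Jones   │58 │1011                           
Eve Taylor  │29 │1007                           
Frank Davis │55 │1008                           
Frank Taylor│63 │1003                           
Hank Smith  │46 │1010                           
>ank Wilson │56 │1013                           
                                                
                                                
                                                
                                                
                                                
                                                
                                                


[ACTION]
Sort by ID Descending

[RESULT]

Name        │Age│ID ▼                           
────────────┼───┼────                           
Hank Wilson │56 │1013                           
Bob Taylor  │42 │1012                           
Eve Jones   │58 │1011                           
Hank Smith  │46 │1010                           
Bob Davis   │28 │1009                           
Frank Davis │55 │1008                           
Eve Taylor  │29 │1007                           
Bob Jones   │26 │1006                           
Bob Taylor  │38 │1005                           
Dave Wilson │47 │1004                           
Frank Taylor│63 │1003                           
Dave Wilson │43 │1002                           
Carol Taylor│49 │1001                           
>lice Taylor│38 │1000                           
                                                
                                                
                                                
                                                
                                                
                                                
                                                


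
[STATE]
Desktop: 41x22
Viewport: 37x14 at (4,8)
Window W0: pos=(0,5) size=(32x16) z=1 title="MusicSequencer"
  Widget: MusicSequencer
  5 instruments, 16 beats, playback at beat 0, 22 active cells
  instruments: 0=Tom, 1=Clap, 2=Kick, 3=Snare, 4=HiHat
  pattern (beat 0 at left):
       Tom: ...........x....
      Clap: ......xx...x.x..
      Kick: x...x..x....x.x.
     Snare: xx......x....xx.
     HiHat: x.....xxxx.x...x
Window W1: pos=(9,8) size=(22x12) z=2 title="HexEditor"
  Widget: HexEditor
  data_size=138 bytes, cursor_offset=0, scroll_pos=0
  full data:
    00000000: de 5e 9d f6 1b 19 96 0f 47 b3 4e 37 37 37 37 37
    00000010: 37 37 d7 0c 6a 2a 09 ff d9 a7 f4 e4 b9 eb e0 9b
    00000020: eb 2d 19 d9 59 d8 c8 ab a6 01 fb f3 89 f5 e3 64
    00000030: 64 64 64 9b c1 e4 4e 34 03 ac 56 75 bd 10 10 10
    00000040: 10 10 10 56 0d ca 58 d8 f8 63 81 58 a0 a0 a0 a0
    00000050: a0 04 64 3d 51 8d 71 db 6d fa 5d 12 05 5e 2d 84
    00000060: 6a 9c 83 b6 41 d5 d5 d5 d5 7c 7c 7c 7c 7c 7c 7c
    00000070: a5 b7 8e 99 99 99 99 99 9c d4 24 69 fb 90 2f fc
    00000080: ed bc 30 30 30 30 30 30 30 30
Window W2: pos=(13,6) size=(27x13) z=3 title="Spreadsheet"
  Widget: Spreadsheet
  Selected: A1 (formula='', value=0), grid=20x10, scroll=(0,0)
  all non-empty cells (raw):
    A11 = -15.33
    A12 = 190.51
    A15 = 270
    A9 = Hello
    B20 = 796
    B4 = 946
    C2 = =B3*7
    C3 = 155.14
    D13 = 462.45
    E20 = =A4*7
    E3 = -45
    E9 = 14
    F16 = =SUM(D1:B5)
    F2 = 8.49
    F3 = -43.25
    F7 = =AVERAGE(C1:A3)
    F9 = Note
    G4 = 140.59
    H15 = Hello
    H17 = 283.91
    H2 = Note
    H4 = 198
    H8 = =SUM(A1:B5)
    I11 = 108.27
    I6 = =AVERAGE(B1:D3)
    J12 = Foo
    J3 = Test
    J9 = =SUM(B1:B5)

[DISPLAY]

   ▼1┏━━━┠─────────────────────────┨ 
Tom··┃ He┃A1:                      ┃ 
lap··┠───┃       A       B       C ┃ 
ick█·┃000┃-------------------------┃ 
are██┃000┃  1      [0]       0     ┃ 
Hat█·┃000┃  2        0       0     ┃ 
     ┃000┃  3        0       0  155┃ 
     ┃000┃  4        0     946     ┃ 
     ┃000┃  5        0       0     ┃ 
     ┃000┃  6        0       0     ┃ 
     ┃000┗━━━━━━━━━━━━━━━━━━━━━━━━━┛ 
     ┗━━━━━━━━━━━━━━━━━━━━┛┃         
━━━━━━━━━━━━━━━━━━━━━━━━━━━┛         
                                     


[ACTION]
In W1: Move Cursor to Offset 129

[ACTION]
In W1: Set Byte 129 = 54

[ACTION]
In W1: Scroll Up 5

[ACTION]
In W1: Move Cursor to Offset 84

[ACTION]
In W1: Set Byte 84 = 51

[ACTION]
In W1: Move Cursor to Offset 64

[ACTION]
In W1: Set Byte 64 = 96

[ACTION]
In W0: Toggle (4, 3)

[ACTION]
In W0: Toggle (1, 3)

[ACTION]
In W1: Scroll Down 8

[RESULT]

   ▼1┏━━━┠─────────────────────────┨ 
Tom··┃ He┃A1:                      ┃ 
lap··┠───┃       A       B       C ┃ 
ick█·┃000┃-------------------------┃ 
are██┃   ┃  1      [0]       0     ┃ 
Hat█·┃   ┃  2        0       0     ┃ 
     ┃   ┃  3        0       0  155┃ 
     ┃   ┃  4        0     946     ┃ 
     ┃   ┃  5        0       0     ┃ 
     ┃   ┃  6        0       0     ┃ 
     ┃   ┗━━━━━━━━━━━━━━━━━━━━━━━━━┛ 
     ┗━━━━━━━━━━━━━━━━━━━━┛┃         
━━━━━━━━━━━━━━━━━━━━━━━━━━━┛         
                                     


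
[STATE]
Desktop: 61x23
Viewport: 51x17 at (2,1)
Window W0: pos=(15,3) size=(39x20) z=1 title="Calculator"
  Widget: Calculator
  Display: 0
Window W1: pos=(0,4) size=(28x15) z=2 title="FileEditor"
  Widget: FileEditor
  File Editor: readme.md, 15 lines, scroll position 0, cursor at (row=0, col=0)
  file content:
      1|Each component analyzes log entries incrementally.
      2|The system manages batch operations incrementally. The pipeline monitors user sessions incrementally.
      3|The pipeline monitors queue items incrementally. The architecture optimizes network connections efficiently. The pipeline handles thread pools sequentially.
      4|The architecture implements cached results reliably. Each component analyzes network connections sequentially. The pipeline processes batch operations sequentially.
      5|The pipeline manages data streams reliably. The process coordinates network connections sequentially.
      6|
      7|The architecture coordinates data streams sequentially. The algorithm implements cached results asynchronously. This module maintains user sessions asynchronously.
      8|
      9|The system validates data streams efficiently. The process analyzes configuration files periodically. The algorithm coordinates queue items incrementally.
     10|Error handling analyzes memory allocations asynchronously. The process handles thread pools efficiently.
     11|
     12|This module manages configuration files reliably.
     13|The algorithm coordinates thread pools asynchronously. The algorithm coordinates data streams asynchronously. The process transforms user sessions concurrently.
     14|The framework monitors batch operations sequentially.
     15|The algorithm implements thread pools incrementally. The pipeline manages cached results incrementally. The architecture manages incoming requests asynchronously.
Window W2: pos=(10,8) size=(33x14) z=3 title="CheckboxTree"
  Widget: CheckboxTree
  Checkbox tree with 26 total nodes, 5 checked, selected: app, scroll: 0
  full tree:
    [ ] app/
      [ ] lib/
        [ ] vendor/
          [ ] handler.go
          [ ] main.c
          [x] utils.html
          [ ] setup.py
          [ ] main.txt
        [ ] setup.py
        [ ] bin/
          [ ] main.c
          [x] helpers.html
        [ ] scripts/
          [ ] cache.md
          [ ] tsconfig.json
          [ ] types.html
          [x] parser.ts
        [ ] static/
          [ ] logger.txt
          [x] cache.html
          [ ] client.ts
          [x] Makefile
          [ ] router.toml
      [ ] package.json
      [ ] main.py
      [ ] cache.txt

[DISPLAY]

                                                   
                                                   
             ┏━━━━━━━━━━━━━━━━━━━━━━━━━━━━━━━━━━━━━
━━━━━━━━━━━━━━━━━━━━━━━━━┓                         
FileEditor               ┃─────────────────────────
─────────────────────────┨                        0
ach component analyzes l▲┃┬───┐                    
he syste┏━━━━━━━━━━━━━━━━━━━━━━━━━━━━━━━┓          
he pipel┃ CheckboxTree                  ┃          
he archi┠───────────────────────────────┨          
he pipel┃>[-] app/                      ┃          
        ┃   [-] lib/                    ┃          
he archi┃     [-] vendor/               ┃          
        ┃       [ ] handler.go          ┃          
he syste┃       [ ] main.c              ┃          
rror han┃       [x] utils.html          ┃          
        ┃       [ ] setup.py            ┃          


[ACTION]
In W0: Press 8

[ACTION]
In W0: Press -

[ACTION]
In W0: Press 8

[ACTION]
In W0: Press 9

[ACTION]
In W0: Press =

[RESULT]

                                                   
                                                   
             ┏━━━━━━━━━━━━━━━━━━━━━━━━━━━━━━━━━━━━━
━━━━━━━━━━━━━━━━━━━━━━━━━┓                         
FileEditor               ┃─────────────────────────
─────────────────────────┨                      -81
ach component analyzes l▲┃┬───┐                    
he syste┏━━━━━━━━━━━━━━━━━━━━━━━━━━━━━━━┓          
he pipel┃ CheckboxTree                  ┃          
he archi┠───────────────────────────────┨          
he pipel┃>[-] app/                      ┃          
        ┃   [-] lib/                    ┃          
he archi┃     [-] vendor/               ┃          
        ┃       [ ] handler.go          ┃          
he syste┃       [ ] main.c              ┃          
rror han┃       [x] utils.html          ┃          
        ┃       [ ] setup.py            ┃          


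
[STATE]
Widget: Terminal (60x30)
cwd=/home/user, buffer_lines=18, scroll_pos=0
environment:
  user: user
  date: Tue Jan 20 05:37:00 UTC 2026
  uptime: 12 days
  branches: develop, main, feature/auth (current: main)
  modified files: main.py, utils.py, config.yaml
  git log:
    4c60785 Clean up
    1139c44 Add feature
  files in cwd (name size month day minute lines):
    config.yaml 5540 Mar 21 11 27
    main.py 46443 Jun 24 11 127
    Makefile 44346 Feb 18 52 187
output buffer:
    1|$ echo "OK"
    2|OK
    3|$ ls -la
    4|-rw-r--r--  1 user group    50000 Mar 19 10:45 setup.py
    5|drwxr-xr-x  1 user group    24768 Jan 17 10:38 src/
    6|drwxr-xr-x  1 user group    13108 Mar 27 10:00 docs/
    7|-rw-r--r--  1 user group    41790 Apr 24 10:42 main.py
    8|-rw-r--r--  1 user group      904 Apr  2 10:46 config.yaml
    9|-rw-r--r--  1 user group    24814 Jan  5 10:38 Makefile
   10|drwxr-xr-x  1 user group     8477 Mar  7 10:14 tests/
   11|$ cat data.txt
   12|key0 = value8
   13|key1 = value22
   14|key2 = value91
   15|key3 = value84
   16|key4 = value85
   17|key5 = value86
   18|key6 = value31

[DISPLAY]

$ echo "OK"                                                 
OK                                                          
$ ls -la                                                    
-rw-r--r--  1 user group    50000 Mar 19 10:45 setup.py     
drwxr-xr-x  1 user group    24768 Jan 17 10:38 src/         
drwxr-xr-x  1 user group    13108 Mar 27 10:00 docs/        
-rw-r--r--  1 user group    41790 Apr 24 10:42 main.py      
-rw-r--r--  1 user group      904 Apr  2 10:46 config.yaml  
-rw-r--r--  1 user group    24814 Jan  5 10:38 Makefile     
drwxr-xr-x  1 user group     8477 Mar  7 10:14 tests/       
$ cat data.txt                                              
key0 = value8                                               
key1 = value22                                              
key2 = value91                                              
key3 = value84                                              
key4 = value85                                              
key5 = value86                                              
key6 = value31                                              
$ █                                                         
                                                            
                                                            
                                                            
                                                            
                                                            
                                                            
                                                            
                                                            
                                                            
                                                            
                                                            


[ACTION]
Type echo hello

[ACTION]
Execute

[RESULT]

$ echo "OK"                                                 
OK                                                          
$ ls -la                                                    
-rw-r--r--  1 user group    50000 Mar 19 10:45 setup.py     
drwxr-xr-x  1 user group    24768 Jan 17 10:38 src/         
drwxr-xr-x  1 user group    13108 Mar 27 10:00 docs/        
-rw-r--r--  1 user group    41790 Apr 24 10:42 main.py      
-rw-r--r--  1 user group      904 Apr  2 10:46 config.yaml  
-rw-r--r--  1 user group    24814 Jan  5 10:38 Makefile     
drwxr-xr-x  1 user group     8477 Mar  7 10:14 tests/       
$ cat data.txt                                              
key0 = value8                                               
key1 = value22                                              
key2 = value91                                              
key3 = value84                                              
key4 = value85                                              
key5 = value86                                              
key6 = value31                                              
$ echo hello                                                
hello                                                       
$ █                                                         
                                                            
                                                            
                                                            
                                                            
                                                            
                                                            
                                                            
                                                            
                                                            


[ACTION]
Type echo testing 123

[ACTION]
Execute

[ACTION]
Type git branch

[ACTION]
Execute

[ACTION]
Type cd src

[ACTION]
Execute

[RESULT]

$ echo "OK"                                                 
OK                                                          
$ ls -la                                                    
-rw-r--r--  1 user group    50000 Mar 19 10:45 setup.py     
drwxr-xr-x  1 user group    24768 Jan 17 10:38 src/         
drwxr-xr-x  1 user group    13108 Mar 27 10:00 docs/        
-rw-r--r--  1 user group    41790 Apr 24 10:42 main.py      
-rw-r--r--  1 user group      904 Apr  2 10:46 config.yaml  
-rw-r--r--  1 user group    24814 Jan  5 10:38 Makefile     
drwxr-xr-x  1 user group     8477 Mar  7 10:14 tests/       
$ cat data.txt                                              
key0 = value8                                               
key1 = value22                                              
key2 = value91                                              
key3 = value84                                              
key4 = value85                                              
key5 = value86                                              
key6 = value31                                              
$ echo hello                                                
hello                                                       
$ echo testing 123                                          
testing 123                                                 
$ git branch                                                
  develop                                                   
* main                                                      
  feature/auth                                              
$ cd src                                                    
                                                            
$ █                                                         
                                                            


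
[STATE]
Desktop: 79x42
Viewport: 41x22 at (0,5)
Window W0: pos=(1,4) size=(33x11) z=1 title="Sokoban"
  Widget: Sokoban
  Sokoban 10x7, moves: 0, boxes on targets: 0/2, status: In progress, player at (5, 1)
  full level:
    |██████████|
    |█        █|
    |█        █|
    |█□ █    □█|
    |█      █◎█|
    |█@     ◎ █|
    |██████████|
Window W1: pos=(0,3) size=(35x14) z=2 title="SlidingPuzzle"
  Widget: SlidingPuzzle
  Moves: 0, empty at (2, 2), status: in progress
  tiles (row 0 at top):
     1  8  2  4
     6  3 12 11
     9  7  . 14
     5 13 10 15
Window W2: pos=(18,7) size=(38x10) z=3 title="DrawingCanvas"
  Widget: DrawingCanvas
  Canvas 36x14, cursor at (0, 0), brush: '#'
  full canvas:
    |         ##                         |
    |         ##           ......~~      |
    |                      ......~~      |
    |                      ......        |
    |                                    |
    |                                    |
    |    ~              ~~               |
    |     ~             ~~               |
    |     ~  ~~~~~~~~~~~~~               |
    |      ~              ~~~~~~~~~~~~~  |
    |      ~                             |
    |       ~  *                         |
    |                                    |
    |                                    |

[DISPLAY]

┠─────────────────────────────────┨      
┃┌────┬────┬────┬────┐            ┃      
┃│  1 │  8 │  2 │ ┏━━━━━━━━━━━━━━━━━━━━━━
┃├────┼────┼────┼─┃ DrawingCanvas        
┃│  6 │  3 │ 12 │ ┠──────────────────────
┃├────┼────┼────┼─┃+        ##           
┃│  9 │  7 │    │ ┃         ##           
┃├────┼────┼────┼─┃                      
┃│  5 │ 13 │ 10 │ ┃                      
┃└────┴────┴────┴─┃                      
┃Moves: 0         ┃                      
┗━━━━━━━━━━━━━━━━━┗━━━━━━━━━━━━━━━━━━━━━━
                                         
                                         
                                         
                                         
                                         
                                         
                                         
                                         
                                         
                                         


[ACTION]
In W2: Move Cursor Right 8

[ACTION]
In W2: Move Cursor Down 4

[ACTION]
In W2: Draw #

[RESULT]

┠─────────────────────────────────┨      
┃┌────┬────┬────┬────┐            ┃      
┃│  1 │  8 │  2 │ ┏━━━━━━━━━━━━━━━━━━━━━━
┃├────┼────┼────┼─┃ DrawingCanvas        
┃│  6 │  3 │ 12 │ ┠──────────────────────
┃├────┼────┼────┼─┃         ##           
┃│  9 │  7 │    │ ┃         ##           
┃├────┼────┼────┼─┃                      
┃│  5 │ 13 │ 10 │ ┃                      
┃└────┴────┴────┴─┃        #             
┃Moves: 0         ┃                      
┗━━━━━━━━━━━━━━━━━┗━━━━━━━━━━━━━━━━━━━━━━
                                         
                                         
                                         
                                         
                                         
                                         
                                         
                                         
                                         
                                         


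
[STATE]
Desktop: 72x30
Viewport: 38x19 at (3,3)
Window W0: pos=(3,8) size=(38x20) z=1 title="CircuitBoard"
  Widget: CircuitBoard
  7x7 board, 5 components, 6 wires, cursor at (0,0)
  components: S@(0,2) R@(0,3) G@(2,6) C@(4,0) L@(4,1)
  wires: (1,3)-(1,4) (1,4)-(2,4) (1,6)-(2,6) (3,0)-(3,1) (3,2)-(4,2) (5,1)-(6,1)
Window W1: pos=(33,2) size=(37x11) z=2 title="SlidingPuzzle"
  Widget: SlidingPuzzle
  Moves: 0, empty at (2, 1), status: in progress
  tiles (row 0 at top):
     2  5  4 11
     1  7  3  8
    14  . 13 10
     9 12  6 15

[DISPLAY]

                              ┃ Slidin
                              ┠───────
                              ┃┌────┬─
                              ┃│  2 │ 
                              ┃├────┼─
┏━━━━━━━━━━━━━━━━━━━━━━━━━━━━━┃│  1 │ 
┃ CircuitBoard                ┃├────┼─
┠─────────────────────────────┃│ 14 │ 
┃   0 1 2 3 4 5 6             ┃├────┼─
┃0  [.]      S   R            ┗━━━━━━━
┃                                    ┃
┃1               · ─ ·       ·       ┃
┃                    │       │       ┃
┃2                   ·       G       ┃
┃                                    ┃
┃3   · ─ ·   ·                       ┃
┃            │                       ┃
┃4   C   L   ·                       ┃
┃                                    ┃


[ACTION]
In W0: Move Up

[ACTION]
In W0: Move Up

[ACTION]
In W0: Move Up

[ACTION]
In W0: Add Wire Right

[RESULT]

                              ┃ Slidin
                              ┠───────
                              ┃┌────┬─
                              ┃│  2 │ 
                              ┃├────┼─
┏━━━━━━━━━━━━━━━━━━━━━━━━━━━━━┃│  1 │ 
┃ CircuitBoard                ┃├────┼─
┠─────────────────────────────┃│ 14 │ 
┃   0 1 2 3 4 5 6             ┃├────┼─
┃0  [.]─ ·   S   R            ┗━━━━━━━
┃                                    ┃
┃1               · ─ ·       ·       ┃
┃                    │       │       ┃
┃2                   ·       G       ┃
┃                                    ┃
┃3   · ─ ·   ·                       ┃
┃            │                       ┃
┃4   C   L   ·                       ┃
┃                                    ┃


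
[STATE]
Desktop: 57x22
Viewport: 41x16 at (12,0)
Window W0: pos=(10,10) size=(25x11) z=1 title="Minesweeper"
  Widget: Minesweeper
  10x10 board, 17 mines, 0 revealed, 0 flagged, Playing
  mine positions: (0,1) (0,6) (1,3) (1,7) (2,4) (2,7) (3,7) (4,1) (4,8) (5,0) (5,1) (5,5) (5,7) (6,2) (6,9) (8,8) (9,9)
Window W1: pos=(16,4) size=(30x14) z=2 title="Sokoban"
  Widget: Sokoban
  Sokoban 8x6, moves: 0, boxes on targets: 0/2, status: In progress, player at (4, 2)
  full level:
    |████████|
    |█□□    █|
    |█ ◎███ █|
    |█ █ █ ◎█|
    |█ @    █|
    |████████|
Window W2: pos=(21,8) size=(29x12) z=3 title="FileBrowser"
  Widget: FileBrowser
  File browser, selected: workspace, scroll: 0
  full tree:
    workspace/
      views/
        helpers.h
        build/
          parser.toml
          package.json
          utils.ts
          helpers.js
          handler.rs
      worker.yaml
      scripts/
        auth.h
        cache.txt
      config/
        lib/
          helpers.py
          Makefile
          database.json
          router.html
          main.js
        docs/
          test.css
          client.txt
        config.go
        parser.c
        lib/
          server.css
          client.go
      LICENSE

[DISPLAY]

                                         
                                         
                                         
                                         
    ┏━━━━━━━━━━━━━━━━━━━━━━━━━━━━┓       
    ┃ Sokoban                    ┃       
    ┠────────────────────────────┨       
    ┃████████                    ┃       
    ┃█□□ ┏━━━━━━━━━━━━━━━━━━━━━━━━━━━┓   
    ┃█ ◎█┃ FileBrowser               ┃   
━━━━┃█ █ ┠───────────────────────────┨   
Mine┃█ @ ┃> [-] workspace/           ┃   
────┃████┃    [+] views/             ┃   
■■■■┃Move┃    worker.yaml            ┃   
■■■■┃    ┃    [+] scripts/           ┃   
■■■■┃    ┃    [+] config/            ┃   


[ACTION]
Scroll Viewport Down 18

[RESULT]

    ┠────────────────────────────┨       
    ┃████████                    ┃       
    ┃█□□ ┏━━━━━━━━━━━━━━━━━━━━━━━━━━━┓   
    ┃█ ◎█┃ FileBrowser               ┃   
━━━━┃█ █ ┠───────────────────────────┨   
Mine┃█ @ ┃> [-] workspace/           ┃   
────┃████┃    [+] views/             ┃   
■■■■┃Move┃    worker.yaml            ┃   
■■■■┃    ┃    [+] scripts/           ┃   
■■■■┃    ┃    [+] config/            ┃   
■■■■┃    ┃    LICENSE                ┃   
■■■■┗━━━━┃                           ┃   
■■■■■■■■■┃                           ┃   
■■■■■■■■■┗━━━━━━━━━━━━━━━━━━━━━━━━━━━┛   
━━━━━━━━━━━━━━━━━━━━━━┛                  
                                         


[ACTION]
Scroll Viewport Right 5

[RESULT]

┠────────────────────────────┨           
┃████████                    ┃           
┃█□□ ┏━━━━━━━━━━━━━━━━━━━━━━━━━━━┓       
┃█ ◎█┃ FileBrowser               ┃       
┃█ █ ┠───────────────────────────┨       
┃█ @ ┃> [-] workspace/           ┃       
┃████┃    [+] views/             ┃       
┃Move┃    worker.yaml            ┃       
┃    ┃    [+] scripts/           ┃       
┃    ┃    [+] config/            ┃       
┃    ┃    LICENSE                ┃       
┗━━━━┃                           ┃       
■■■■■┃                           ┃       
■■■■■┗━━━━━━━━━━━━━━━━━━━━━━━━━━━┛       
━━━━━━━━━━━━━━━━━━┛                      
                                         


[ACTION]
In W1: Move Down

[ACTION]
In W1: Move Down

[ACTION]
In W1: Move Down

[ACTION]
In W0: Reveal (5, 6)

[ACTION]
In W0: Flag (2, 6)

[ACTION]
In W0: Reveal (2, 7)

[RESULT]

┠────────────────────────────┨           
┃████████                    ┃           
┃█□□ ┏━━━━━━━━━━━━━━━━━━━━━━━━━━━┓       
┃█ ◎█┃ FileBrowser               ┃       
┃█ █ ┠───────────────────────────┨       
┃█ @ ┃> [-] workspace/           ┃       
┃████┃    [+] views/             ┃       
┃Move┃    worker.yaml            ┃       
┃    ┃    [+] scripts/           ┃       
┃    ┃    [+] config/            ┃       
┃    ┃    LICENSE                ┃       
┗━━━━┃                           ┃       
✹2✹■■┃                           ┃       
■■■■✹┗━━━━━━━━━━━━━━━━━━━━━━━━━━━┛       
━━━━━━━━━━━━━━━━━━┛                      
                                         
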